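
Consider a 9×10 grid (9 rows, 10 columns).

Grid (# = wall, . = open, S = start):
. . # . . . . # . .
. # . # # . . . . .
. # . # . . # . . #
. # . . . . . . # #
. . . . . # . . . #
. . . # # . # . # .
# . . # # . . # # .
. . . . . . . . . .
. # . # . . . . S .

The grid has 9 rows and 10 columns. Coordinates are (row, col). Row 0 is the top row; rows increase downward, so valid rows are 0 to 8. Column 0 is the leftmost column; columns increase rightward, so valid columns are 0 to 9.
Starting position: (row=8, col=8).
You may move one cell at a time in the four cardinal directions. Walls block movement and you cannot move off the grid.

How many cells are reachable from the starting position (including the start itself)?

BFS flood-fill from (row=8, col=8):
  Distance 0: (row=8, col=8)
  Distance 1: (row=7, col=8), (row=8, col=7), (row=8, col=9)
  Distance 2: (row=7, col=7), (row=7, col=9), (row=8, col=6)
  Distance 3: (row=6, col=9), (row=7, col=6), (row=8, col=5)
  Distance 4: (row=5, col=9), (row=6, col=6), (row=7, col=5), (row=8, col=4)
  Distance 5: (row=6, col=5), (row=7, col=4)
  Distance 6: (row=5, col=5), (row=7, col=3)
  Distance 7: (row=7, col=2)
  Distance 8: (row=6, col=2), (row=7, col=1), (row=8, col=2)
  Distance 9: (row=5, col=2), (row=6, col=1), (row=7, col=0)
  Distance 10: (row=4, col=2), (row=5, col=1), (row=8, col=0)
  Distance 11: (row=3, col=2), (row=4, col=1), (row=4, col=3), (row=5, col=0)
  Distance 12: (row=2, col=2), (row=3, col=3), (row=4, col=0), (row=4, col=4)
  Distance 13: (row=1, col=2), (row=3, col=0), (row=3, col=4)
  Distance 14: (row=2, col=0), (row=2, col=4), (row=3, col=5)
  Distance 15: (row=1, col=0), (row=2, col=5), (row=3, col=6)
  Distance 16: (row=0, col=0), (row=1, col=5), (row=3, col=7), (row=4, col=6)
  Distance 17: (row=0, col=1), (row=0, col=5), (row=1, col=6), (row=2, col=7), (row=4, col=7)
  Distance 18: (row=0, col=4), (row=0, col=6), (row=1, col=7), (row=2, col=8), (row=4, col=8), (row=5, col=7)
  Distance 19: (row=0, col=3), (row=1, col=8)
  Distance 20: (row=0, col=8), (row=1, col=9)
  Distance 21: (row=0, col=9)
Total reachable: 65 (grid has 65 open cells total)

Answer: Reachable cells: 65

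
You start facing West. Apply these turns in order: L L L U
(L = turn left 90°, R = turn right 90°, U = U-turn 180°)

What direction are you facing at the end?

Start: West
  L (left (90° counter-clockwise)) -> South
  L (left (90° counter-clockwise)) -> East
  L (left (90° counter-clockwise)) -> North
  U (U-turn (180°)) -> South
Final: South

Answer: Final heading: South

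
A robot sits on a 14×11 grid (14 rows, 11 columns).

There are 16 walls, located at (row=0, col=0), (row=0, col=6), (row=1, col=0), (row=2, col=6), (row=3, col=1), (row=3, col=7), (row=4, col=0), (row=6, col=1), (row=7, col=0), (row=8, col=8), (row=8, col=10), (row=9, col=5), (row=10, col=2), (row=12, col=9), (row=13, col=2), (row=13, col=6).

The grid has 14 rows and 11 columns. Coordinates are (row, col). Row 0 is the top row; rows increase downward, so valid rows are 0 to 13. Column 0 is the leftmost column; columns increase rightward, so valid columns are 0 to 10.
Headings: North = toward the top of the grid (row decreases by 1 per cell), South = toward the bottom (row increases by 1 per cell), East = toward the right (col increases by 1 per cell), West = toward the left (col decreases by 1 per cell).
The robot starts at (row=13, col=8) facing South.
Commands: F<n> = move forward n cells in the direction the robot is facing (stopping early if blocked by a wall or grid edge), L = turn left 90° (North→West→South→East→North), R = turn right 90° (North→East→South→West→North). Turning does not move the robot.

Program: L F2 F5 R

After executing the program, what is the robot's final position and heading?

Answer: Final position: (row=13, col=10), facing South

Derivation:
Start: (row=13, col=8), facing South
  L: turn left, now facing East
  F2: move forward 2, now at (row=13, col=10)
  F5: move forward 0/5 (blocked), now at (row=13, col=10)
  R: turn right, now facing South
Final: (row=13, col=10), facing South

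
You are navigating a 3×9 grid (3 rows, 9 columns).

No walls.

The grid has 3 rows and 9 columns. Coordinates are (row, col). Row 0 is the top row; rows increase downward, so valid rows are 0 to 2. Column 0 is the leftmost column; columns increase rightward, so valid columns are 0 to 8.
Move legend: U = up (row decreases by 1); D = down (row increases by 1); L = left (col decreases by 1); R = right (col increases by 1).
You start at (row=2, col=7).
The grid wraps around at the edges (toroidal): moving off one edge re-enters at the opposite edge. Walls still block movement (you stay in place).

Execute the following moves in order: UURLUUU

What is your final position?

Start: (row=2, col=7)
  U (up): (row=2, col=7) -> (row=1, col=7)
  U (up): (row=1, col=7) -> (row=0, col=7)
  R (right): (row=0, col=7) -> (row=0, col=8)
  L (left): (row=0, col=8) -> (row=0, col=7)
  U (up): (row=0, col=7) -> (row=2, col=7)
  U (up): (row=2, col=7) -> (row=1, col=7)
  U (up): (row=1, col=7) -> (row=0, col=7)
Final: (row=0, col=7)

Answer: Final position: (row=0, col=7)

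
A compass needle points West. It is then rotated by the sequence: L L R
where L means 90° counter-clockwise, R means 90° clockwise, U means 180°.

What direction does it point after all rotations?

Answer: Final heading: South

Derivation:
Start: West
  L (left (90° counter-clockwise)) -> South
  L (left (90° counter-clockwise)) -> East
  R (right (90° clockwise)) -> South
Final: South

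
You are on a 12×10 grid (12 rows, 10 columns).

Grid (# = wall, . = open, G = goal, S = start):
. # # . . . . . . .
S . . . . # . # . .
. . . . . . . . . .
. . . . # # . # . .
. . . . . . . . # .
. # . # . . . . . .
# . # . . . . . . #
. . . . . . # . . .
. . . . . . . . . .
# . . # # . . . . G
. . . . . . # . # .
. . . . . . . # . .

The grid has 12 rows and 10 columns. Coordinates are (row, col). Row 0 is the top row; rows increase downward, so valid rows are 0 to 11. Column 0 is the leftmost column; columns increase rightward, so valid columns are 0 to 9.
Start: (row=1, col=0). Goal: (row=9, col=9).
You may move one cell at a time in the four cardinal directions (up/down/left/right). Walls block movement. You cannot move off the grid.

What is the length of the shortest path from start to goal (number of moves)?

BFS from (row=1, col=0) until reaching (row=9, col=9):
  Distance 0: (row=1, col=0)
  Distance 1: (row=0, col=0), (row=1, col=1), (row=2, col=0)
  Distance 2: (row=1, col=2), (row=2, col=1), (row=3, col=0)
  Distance 3: (row=1, col=3), (row=2, col=2), (row=3, col=1), (row=4, col=0)
  Distance 4: (row=0, col=3), (row=1, col=4), (row=2, col=3), (row=3, col=2), (row=4, col=1), (row=5, col=0)
  Distance 5: (row=0, col=4), (row=2, col=4), (row=3, col=3), (row=4, col=2)
  Distance 6: (row=0, col=5), (row=2, col=5), (row=4, col=3), (row=5, col=2)
  Distance 7: (row=0, col=6), (row=2, col=6), (row=4, col=4)
  Distance 8: (row=0, col=7), (row=1, col=6), (row=2, col=7), (row=3, col=6), (row=4, col=5), (row=5, col=4)
  Distance 9: (row=0, col=8), (row=2, col=8), (row=4, col=6), (row=5, col=5), (row=6, col=4)
  Distance 10: (row=0, col=9), (row=1, col=8), (row=2, col=9), (row=3, col=8), (row=4, col=7), (row=5, col=6), (row=6, col=3), (row=6, col=5), (row=7, col=4)
  Distance 11: (row=1, col=9), (row=3, col=9), (row=5, col=7), (row=6, col=6), (row=7, col=3), (row=7, col=5), (row=8, col=4)
  Distance 12: (row=4, col=9), (row=5, col=8), (row=6, col=7), (row=7, col=2), (row=8, col=3), (row=8, col=5)
  Distance 13: (row=5, col=9), (row=6, col=8), (row=7, col=1), (row=7, col=7), (row=8, col=2), (row=8, col=6), (row=9, col=5)
  Distance 14: (row=6, col=1), (row=7, col=0), (row=7, col=8), (row=8, col=1), (row=8, col=7), (row=9, col=2), (row=9, col=6), (row=10, col=5)
  Distance 15: (row=7, col=9), (row=8, col=0), (row=8, col=8), (row=9, col=1), (row=9, col=7), (row=10, col=2), (row=10, col=4), (row=11, col=5)
  Distance 16: (row=8, col=9), (row=9, col=8), (row=10, col=1), (row=10, col=3), (row=10, col=7), (row=11, col=2), (row=11, col=4), (row=11, col=6)
  Distance 17: (row=9, col=9), (row=10, col=0), (row=11, col=1), (row=11, col=3)  <- goal reached here
One shortest path (17 moves): (row=1, col=0) -> (row=1, col=1) -> (row=1, col=2) -> (row=1, col=3) -> (row=1, col=4) -> (row=2, col=4) -> (row=2, col=5) -> (row=2, col=6) -> (row=3, col=6) -> (row=4, col=6) -> (row=4, col=7) -> (row=5, col=7) -> (row=5, col=8) -> (row=6, col=8) -> (row=7, col=8) -> (row=7, col=9) -> (row=8, col=9) -> (row=9, col=9)

Answer: Shortest path length: 17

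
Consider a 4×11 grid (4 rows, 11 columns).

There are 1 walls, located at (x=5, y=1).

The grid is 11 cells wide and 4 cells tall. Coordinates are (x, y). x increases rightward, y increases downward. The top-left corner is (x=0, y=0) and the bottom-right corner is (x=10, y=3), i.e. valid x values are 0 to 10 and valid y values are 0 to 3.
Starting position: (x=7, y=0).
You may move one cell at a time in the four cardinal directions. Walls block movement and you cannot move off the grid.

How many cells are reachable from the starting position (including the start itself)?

BFS flood-fill from (x=7, y=0):
  Distance 0: (x=7, y=0)
  Distance 1: (x=6, y=0), (x=8, y=0), (x=7, y=1)
  Distance 2: (x=5, y=0), (x=9, y=0), (x=6, y=1), (x=8, y=1), (x=7, y=2)
  Distance 3: (x=4, y=0), (x=10, y=0), (x=9, y=1), (x=6, y=2), (x=8, y=2), (x=7, y=3)
  Distance 4: (x=3, y=0), (x=4, y=1), (x=10, y=1), (x=5, y=2), (x=9, y=2), (x=6, y=3), (x=8, y=3)
  Distance 5: (x=2, y=0), (x=3, y=1), (x=4, y=2), (x=10, y=2), (x=5, y=3), (x=9, y=3)
  Distance 6: (x=1, y=0), (x=2, y=1), (x=3, y=2), (x=4, y=3), (x=10, y=3)
  Distance 7: (x=0, y=0), (x=1, y=1), (x=2, y=2), (x=3, y=3)
  Distance 8: (x=0, y=1), (x=1, y=2), (x=2, y=3)
  Distance 9: (x=0, y=2), (x=1, y=3)
  Distance 10: (x=0, y=3)
Total reachable: 43 (grid has 43 open cells total)

Answer: Reachable cells: 43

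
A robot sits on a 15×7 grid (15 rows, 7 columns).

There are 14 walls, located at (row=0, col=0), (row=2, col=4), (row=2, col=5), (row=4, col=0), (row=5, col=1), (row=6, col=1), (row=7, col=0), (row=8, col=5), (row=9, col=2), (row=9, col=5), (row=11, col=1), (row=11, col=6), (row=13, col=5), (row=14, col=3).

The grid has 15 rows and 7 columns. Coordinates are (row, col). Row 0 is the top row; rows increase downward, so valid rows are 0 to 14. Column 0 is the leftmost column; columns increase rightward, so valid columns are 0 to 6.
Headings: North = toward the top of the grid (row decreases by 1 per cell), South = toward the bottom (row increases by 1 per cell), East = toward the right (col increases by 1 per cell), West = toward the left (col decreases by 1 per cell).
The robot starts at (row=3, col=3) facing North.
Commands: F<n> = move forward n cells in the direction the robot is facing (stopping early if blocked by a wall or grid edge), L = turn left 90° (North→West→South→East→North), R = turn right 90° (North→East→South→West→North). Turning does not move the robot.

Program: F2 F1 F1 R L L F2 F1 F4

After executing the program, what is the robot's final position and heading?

Answer: Final position: (row=0, col=1), facing West

Derivation:
Start: (row=3, col=3), facing North
  F2: move forward 2, now at (row=1, col=3)
  F1: move forward 1, now at (row=0, col=3)
  F1: move forward 0/1 (blocked), now at (row=0, col=3)
  R: turn right, now facing East
  L: turn left, now facing North
  L: turn left, now facing West
  F2: move forward 2, now at (row=0, col=1)
  F1: move forward 0/1 (blocked), now at (row=0, col=1)
  F4: move forward 0/4 (blocked), now at (row=0, col=1)
Final: (row=0, col=1), facing West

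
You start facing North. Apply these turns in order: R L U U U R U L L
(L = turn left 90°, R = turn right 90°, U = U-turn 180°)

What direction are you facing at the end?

Start: North
  R (right (90° clockwise)) -> East
  L (left (90° counter-clockwise)) -> North
  U (U-turn (180°)) -> South
  U (U-turn (180°)) -> North
  U (U-turn (180°)) -> South
  R (right (90° clockwise)) -> West
  U (U-turn (180°)) -> East
  L (left (90° counter-clockwise)) -> North
  L (left (90° counter-clockwise)) -> West
Final: West

Answer: Final heading: West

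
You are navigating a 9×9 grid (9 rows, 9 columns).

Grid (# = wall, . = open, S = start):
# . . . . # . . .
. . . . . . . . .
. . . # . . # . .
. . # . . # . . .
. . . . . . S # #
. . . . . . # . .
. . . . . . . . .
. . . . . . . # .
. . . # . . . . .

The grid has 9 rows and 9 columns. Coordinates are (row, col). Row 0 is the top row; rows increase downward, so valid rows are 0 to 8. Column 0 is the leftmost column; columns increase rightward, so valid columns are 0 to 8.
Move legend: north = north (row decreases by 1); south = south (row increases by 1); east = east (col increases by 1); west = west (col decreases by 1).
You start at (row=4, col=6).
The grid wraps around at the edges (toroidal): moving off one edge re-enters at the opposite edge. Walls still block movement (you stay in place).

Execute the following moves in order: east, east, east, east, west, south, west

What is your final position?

Answer: Final position: (row=5, col=4)

Derivation:
Start: (row=4, col=6)
  [×4]east (east): blocked, stay at (row=4, col=6)
  west (west): (row=4, col=6) -> (row=4, col=5)
  south (south): (row=4, col=5) -> (row=5, col=5)
  west (west): (row=5, col=5) -> (row=5, col=4)
Final: (row=5, col=4)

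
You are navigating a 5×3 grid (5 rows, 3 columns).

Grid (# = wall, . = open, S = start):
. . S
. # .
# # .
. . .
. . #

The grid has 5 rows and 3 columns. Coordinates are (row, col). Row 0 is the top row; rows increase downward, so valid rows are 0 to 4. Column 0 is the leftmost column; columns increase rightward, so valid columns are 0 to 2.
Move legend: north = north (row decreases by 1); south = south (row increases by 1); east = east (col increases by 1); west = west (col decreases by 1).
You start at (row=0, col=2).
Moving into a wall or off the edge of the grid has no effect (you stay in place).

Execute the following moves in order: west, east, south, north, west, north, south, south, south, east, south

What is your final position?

Answer: Final position: (row=1, col=2)

Derivation:
Start: (row=0, col=2)
  west (west): (row=0, col=2) -> (row=0, col=1)
  east (east): (row=0, col=1) -> (row=0, col=2)
  south (south): (row=0, col=2) -> (row=1, col=2)
  north (north): (row=1, col=2) -> (row=0, col=2)
  west (west): (row=0, col=2) -> (row=0, col=1)
  north (north): blocked, stay at (row=0, col=1)
  [×3]south (south): blocked, stay at (row=0, col=1)
  east (east): (row=0, col=1) -> (row=0, col=2)
  south (south): (row=0, col=2) -> (row=1, col=2)
Final: (row=1, col=2)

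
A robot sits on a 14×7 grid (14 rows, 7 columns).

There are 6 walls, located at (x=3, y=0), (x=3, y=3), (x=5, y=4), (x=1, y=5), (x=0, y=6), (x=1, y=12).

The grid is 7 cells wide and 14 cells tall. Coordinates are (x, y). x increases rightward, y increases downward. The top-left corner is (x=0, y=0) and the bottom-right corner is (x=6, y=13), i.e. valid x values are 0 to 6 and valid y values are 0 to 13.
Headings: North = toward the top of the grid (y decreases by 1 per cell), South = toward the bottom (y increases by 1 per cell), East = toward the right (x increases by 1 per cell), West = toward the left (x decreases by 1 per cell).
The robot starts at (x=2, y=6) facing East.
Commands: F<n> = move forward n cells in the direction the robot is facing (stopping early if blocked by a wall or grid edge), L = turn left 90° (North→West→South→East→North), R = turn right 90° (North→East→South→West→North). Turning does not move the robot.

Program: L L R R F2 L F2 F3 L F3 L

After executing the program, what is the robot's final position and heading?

Answer: Final position: (x=1, y=1), facing South

Derivation:
Start: (x=2, y=6), facing East
  L: turn left, now facing North
  L: turn left, now facing West
  R: turn right, now facing North
  R: turn right, now facing East
  F2: move forward 2, now at (x=4, y=6)
  L: turn left, now facing North
  F2: move forward 2, now at (x=4, y=4)
  F3: move forward 3, now at (x=4, y=1)
  L: turn left, now facing West
  F3: move forward 3, now at (x=1, y=1)
  L: turn left, now facing South
Final: (x=1, y=1), facing South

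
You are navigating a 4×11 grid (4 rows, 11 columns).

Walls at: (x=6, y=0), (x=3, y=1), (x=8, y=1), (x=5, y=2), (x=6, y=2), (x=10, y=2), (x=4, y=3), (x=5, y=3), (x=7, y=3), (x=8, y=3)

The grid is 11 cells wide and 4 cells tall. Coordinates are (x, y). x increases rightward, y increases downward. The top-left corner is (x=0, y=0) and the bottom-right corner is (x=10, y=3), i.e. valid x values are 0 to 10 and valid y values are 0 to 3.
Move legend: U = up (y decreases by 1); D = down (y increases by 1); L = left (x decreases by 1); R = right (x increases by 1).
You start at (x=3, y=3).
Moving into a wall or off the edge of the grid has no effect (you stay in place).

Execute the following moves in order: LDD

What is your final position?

Answer: Final position: (x=2, y=3)

Derivation:
Start: (x=3, y=3)
  L (left): (x=3, y=3) -> (x=2, y=3)
  D (down): blocked, stay at (x=2, y=3)
  D (down): blocked, stay at (x=2, y=3)
Final: (x=2, y=3)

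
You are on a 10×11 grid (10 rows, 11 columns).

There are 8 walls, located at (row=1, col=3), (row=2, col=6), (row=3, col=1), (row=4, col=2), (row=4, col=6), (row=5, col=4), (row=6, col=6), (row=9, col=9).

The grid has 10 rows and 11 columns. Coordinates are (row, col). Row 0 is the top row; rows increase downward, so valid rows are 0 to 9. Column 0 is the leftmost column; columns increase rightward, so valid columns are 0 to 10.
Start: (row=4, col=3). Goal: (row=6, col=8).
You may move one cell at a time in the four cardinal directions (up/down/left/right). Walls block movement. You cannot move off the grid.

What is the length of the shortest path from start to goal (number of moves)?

Answer: Shortest path length: 7

Derivation:
BFS from (row=4, col=3) until reaching (row=6, col=8):
  Distance 0: (row=4, col=3)
  Distance 1: (row=3, col=3), (row=4, col=4), (row=5, col=3)
  Distance 2: (row=2, col=3), (row=3, col=2), (row=3, col=4), (row=4, col=5), (row=5, col=2), (row=6, col=3)
  Distance 3: (row=2, col=2), (row=2, col=4), (row=3, col=5), (row=5, col=1), (row=5, col=5), (row=6, col=2), (row=6, col=4), (row=7, col=3)
  Distance 4: (row=1, col=2), (row=1, col=4), (row=2, col=1), (row=2, col=5), (row=3, col=6), (row=4, col=1), (row=5, col=0), (row=5, col=6), (row=6, col=1), (row=6, col=5), (row=7, col=2), (row=7, col=4), (row=8, col=3)
  Distance 5: (row=0, col=2), (row=0, col=4), (row=1, col=1), (row=1, col=5), (row=2, col=0), (row=3, col=7), (row=4, col=0), (row=5, col=7), (row=6, col=0), (row=7, col=1), (row=7, col=5), (row=8, col=2), (row=8, col=4), (row=9, col=3)
  Distance 6: (row=0, col=1), (row=0, col=3), (row=0, col=5), (row=1, col=0), (row=1, col=6), (row=2, col=7), (row=3, col=0), (row=3, col=8), (row=4, col=7), (row=5, col=8), (row=6, col=7), (row=7, col=0), (row=7, col=6), (row=8, col=1), (row=8, col=5), (row=9, col=2), (row=9, col=4)
  Distance 7: (row=0, col=0), (row=0, col=6), (row=1, col=7), (row=2, col=8), (row=3, col=9), (row=4, col=8), (row=5, col=9), (row=6, col=8), (row=7, col=7), (row=8, col=0), (row=8, col=6), (row=9, col=1), (row=9, col=5)  <- goal reached here
One shortest path (7 moves): (row=4, col=3) -> (row=4, col=4) -> (row=4, col=5) -> (row=5, col=5) -> (row=5, col=6) -> (row=5, col=7) -> (row=5, col=8) -> (row=6, col=8)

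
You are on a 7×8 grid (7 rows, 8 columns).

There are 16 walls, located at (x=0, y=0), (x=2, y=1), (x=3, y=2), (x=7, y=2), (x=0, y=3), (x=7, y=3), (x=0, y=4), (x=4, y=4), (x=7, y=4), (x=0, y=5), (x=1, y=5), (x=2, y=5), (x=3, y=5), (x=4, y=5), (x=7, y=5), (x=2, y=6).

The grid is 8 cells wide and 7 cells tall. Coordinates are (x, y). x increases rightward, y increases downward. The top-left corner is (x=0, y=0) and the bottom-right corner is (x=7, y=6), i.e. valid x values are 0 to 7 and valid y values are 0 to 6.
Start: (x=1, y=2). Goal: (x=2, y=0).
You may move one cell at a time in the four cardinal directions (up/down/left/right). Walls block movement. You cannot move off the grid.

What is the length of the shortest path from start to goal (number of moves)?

BFS from (x=1, y=2) until reaching (x=2, y=0):
  Distance 0: (x=1, y=2)
  Distance 1: (x=1, y=1), (x=0, y=2), (x=2, y=2), (x=1, y=3)
  Distance 2: (x=1, y=0), (x=0, y=1), (x=2, y=3), (x=1, y=4)
  Distance 3: (x=2, y=0), (x=3, y=3), (x=2, y=4)  <- goal reached here
One shortest path (3 moves): (x=1, y=2) -> (x=1, y=1) -> (x=1, y=0) -> (x=2, y=0)

Answer: Shortest path length: 3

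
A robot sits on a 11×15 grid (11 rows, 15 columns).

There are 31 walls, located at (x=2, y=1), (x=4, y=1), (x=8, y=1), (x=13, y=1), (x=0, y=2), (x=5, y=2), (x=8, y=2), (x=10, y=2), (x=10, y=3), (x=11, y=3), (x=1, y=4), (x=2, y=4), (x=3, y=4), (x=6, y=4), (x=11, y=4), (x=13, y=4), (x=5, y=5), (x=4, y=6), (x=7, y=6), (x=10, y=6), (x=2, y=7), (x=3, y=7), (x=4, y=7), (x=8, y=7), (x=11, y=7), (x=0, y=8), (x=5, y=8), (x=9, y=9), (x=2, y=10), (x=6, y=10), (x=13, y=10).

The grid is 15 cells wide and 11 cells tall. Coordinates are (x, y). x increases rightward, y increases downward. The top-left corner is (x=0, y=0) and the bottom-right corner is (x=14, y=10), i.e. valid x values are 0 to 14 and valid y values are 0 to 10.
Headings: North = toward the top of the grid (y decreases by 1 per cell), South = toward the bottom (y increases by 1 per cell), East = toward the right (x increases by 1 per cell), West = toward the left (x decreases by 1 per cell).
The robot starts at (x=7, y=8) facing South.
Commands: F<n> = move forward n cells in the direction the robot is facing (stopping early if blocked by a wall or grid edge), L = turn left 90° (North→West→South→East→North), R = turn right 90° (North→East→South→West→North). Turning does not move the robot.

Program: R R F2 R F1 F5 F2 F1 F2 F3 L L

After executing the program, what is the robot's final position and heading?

Answer: Final position: (x=7, y=7), facing West

Derivation:
Start: (x=7, y=8), facing South
  R: turn right, now facing West
  R: turn right, now facing North
  F2: move forward 1/2 (blocked), now at (x=7, y=7)
  R: turn right, now facing East
  F1: move forward 0/1 (blocked), now at (x=7, y=7)
  F5: move forward 0/5 (blocked), now at (x=7, y=7)
  F2: move forward 0/2 (blocked), now at (x=7, y=7)
  F1: move forward 0/1 (blocked), now at (x=7, y=7)
  F2: move forward 0/2 (blocked), now at (x=7, y=7)
  F3: move forward 0/3 (blocked), now at (x=7, y=7)
  L: turn left, now facing North
  L: turn left, now facing West
Final: (x=7, y=7), facing West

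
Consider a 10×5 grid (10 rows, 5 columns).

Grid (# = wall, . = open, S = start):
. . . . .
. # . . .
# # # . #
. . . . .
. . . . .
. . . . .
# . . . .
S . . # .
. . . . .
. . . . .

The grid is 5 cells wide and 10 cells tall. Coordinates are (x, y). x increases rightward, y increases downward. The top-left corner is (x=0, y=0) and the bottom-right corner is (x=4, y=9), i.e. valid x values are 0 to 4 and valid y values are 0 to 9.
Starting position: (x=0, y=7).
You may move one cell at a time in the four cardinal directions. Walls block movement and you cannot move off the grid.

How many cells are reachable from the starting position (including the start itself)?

Answer: Reachable cells: 43

Derivation:
BFS flood-fill from (x=0, y=7):
  Distance 0: (x=0, y=7)
  Distance 1: (x=1, y=7), (x=0, y=8)
  Distance 2: (x=1, y=6), (x=2, y=7), (x=1, y=8), (x=0, y=9)
  Distance 3: (x=1, y=5), (x=2, y=6), (x=2, y=8), (x=1, y=9)
  Distance 4: (x=1, y=4), (x=0, y=5), (x=2, y=5), (x=3, y=6), (x=3, y=8), (x=2, y=9)
  Distance 5: (x=1, y=3), (x=0, y=4), (x=2, y=4), (x=3, y=5), (x=4, y=6), (x=4, y=8), (x=3, y=9)
  Distance 6: (x=0, y=3), (x=2, y=3), (x=3, y=4), (x=4, y=5), (x=4, y=7), (x=4, y=9)
  Distance 7: (x=3, y=3), (x=4, y=4)
  Distance 8: (x=3, y=2), (x=4, y=3)
  Distance 9: (x=3, y=1)
  Distance 10: (x=3, y=0), (x=2, y=1), (x=4, y=1)
  Distance 11: (x=2, y=0), (x=4, y=0)
  Distance 12: (x=1, y=0)
  Distance 13: (x=0, y=0)
  Distance 14: (x=0, y=1)
Total reachable: 43 (grid has 43 open cells total)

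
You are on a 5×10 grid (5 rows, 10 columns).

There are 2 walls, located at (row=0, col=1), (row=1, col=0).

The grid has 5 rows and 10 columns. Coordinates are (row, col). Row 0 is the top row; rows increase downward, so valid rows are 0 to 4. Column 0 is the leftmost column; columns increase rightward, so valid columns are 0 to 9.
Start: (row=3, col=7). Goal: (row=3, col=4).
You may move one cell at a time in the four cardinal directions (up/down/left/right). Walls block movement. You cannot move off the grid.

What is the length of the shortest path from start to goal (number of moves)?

BFS from (row=3, col=7) until reaching (row=3, col=4):
  Distance 0: (row=3, col=7)
  Distance 1: (row=2, col=7), (row=3, col=6), (row=3, col=8), (row=4, col=7)
  Distance 2: (row=1, col=7), (row=2, col=6), (row=2, col=8), (row=3, col=5), (row=3, col=9), (row=4, col=6), (row=4, col=8)
  Distance 3: (row=0, col=7), (row=1, col=6), (row=1, col=8), (row=2, col=5), (row=2, col=9), (row=3, col=4), (row=4, col=5), (row=4, col=9)  <- goal reached here
One shortest path (3 moves): (row=3, col=7) -> (row=3, col=6) -> (row=3, col=5) -> (row=3, col=4)

Answer: Shortest path length: 3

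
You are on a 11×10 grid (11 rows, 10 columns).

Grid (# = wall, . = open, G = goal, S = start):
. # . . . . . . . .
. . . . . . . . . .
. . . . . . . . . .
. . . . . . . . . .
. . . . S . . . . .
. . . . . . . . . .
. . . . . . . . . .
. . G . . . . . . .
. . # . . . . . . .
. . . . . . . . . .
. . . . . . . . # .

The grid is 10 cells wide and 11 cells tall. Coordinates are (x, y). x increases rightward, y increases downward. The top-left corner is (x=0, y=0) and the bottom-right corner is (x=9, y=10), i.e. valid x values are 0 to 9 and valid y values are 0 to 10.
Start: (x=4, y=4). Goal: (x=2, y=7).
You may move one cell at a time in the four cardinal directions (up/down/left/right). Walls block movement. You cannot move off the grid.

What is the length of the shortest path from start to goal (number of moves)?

BFS from (x=4, y=4) until reaching (x=2, y=7):
  Distance 0: (x=4, y=4)
  Distance 1: (x=4, y=3), (x=3, y=4), (x=5, y=4), (x=4, y=5)
  Distance 2: (x=4, y=2), (x=3, y=3), (x=5, y=3), (x=2, y=4), (x=6, y=4), (x=3, y=5), (x=5, y=5), (x=4, y=6)
  Distance 3: (x=4, y=1), (x=3, y=2), (x=5, y=2), (x=2, y=3), (x=6, y=3), (x=1, y=4), (x=7, y=4), (x=2, y=5), (x=6, y=5), (x=3, y=6), (x=5, y=6), (x=4, y=7)
  Distance 4: (x=4, y=0), (x=3, y=1), (x=5, y=1), (x=2, y=2), (x=6, y=2), (x=1, y=3), (x=7, y=3), (x=0, y=4), (x=8, y=4), (x=1, y=5), (x=7, y=5), (x=2, y=6), (x=6, y=6), (x=3, y=7), (x=5, y=7), (x=4, y=8)
  Distance 5: (x=3, y=0), (x=5, y=0), (x=2, y=1), (x=6, y=1), (x=1, y=2), (x=7, y=2), (x=0, y=3), (x=8, y=3), (x=9, y=4), (x=0, y=5), (x=8, y=5), (x=1, y=6), (x=7, y=6), (x=2, y=7), (x=6, y=7), (x=3, y=8), (x=5, y=8), (x=4, y=9)  <- goal reached here
One shortest path (5 moves): (x=4, y=4) -> (x=3, y=4) -> (x=2, y=4) -> (x=2, y=5) -> (x=2, y=6) -> (x=2, y=7)

Answer: Shortest path length: 5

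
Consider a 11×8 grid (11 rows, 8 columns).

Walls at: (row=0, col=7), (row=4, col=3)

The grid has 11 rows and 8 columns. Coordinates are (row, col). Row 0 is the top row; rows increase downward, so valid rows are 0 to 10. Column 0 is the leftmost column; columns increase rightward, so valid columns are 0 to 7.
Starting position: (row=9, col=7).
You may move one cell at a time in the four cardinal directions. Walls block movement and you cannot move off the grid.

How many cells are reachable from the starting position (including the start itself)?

BFS flood-fill from (row=9, col=7):
  Distance 0: (row=9, col=7)
  Distance 1: (row=8, col=7), (row=9, col=6), (row=10, col=7)
  Distance 2: (row=7, col=7), (row=8, col=6), (row=9, col=5), (row=10, col=6)
  Distance 3: (row=6, col=7), (row=7, col=6), (row=8, col=5), (row=9, col=4), (row=10, col=5)
  Distance 4: (row=5, col=7), (row=6, col=6), (row=7, col=5), (row=8, col=4), (row=9, col=3), (row=10, col=4)
  Distance 5: (row=4, col=7), (row=5, col=6), (row=6, col=5), (row=7, col=4), (row=8, col=3), (row=9, col=2), (row=10, col=3)
  Distance 6: (row=3, col=7), (row=4, col=6), (row=5, col=5), (row=6, col=4), (row=7, col=3), (row=8, col=2), (row=9, col=1), (row=10, col=2)
  Distance 7: (row=2, col=7), (row=3, col=6), (row=4, col=5), (row=5, col=4), (row=6, col=3), (row=7, col=2), (row=8, col=1), (row=9, col=0), (row=10, col=1)
  Distance 8: (row=1, col=7), (row=2, col=6), (row=3, col=5), (row=4, col=4), (row=5, col=3), (row=6, col=2), (row=7, col=1), (row=8, col=0), (row=10, col=0)
  Distance 9: (row=1, col=6), (row=2, col=5), (row=3, col=4), (row=5, col=2), (row=6, col=1), (row=7, col=0)
  Distance 10: (row=0, col=6), (row=1, col=5), (row=2, col=4), (row=3, col=3), (row=4, col=2), (row=5, col=1), (row=6, col=0)
  Distance 11: (row=0, col=5), (row=1, col=4), (row=2, col=3), (row=3, col=2), (row=4, col=1), (row=5, col=0)
  Distance 12: (row=0, col=4), (row=1, col=3), (row=2, col=2), (row=3, col=1), (row=4, col=0)
  Distance 13: (row=0, col=3), (row=1, col=2), (row=2, col=1), (row=3, col=0)
  Distance 14: (row=0, col=2), (row=1, col=1), (row=2, col=0)
  Distance 15: (row=0, col=1), (row=1, col=0)
  Distance 16: (row=0, col=0)
Total reachable: 86 (grid has 86 open cells total)

Answer: Reachable cells: 86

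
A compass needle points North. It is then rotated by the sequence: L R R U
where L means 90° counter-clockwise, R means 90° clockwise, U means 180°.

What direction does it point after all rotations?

Start: North
  L (left (90° counter-clockwise)) -> West
  R (right (90° clockwise)) -> North
  R (right (90° clockwise)) -> East
  U (U-turn (180°)) -> West
Final: West

Answer: Final heading: West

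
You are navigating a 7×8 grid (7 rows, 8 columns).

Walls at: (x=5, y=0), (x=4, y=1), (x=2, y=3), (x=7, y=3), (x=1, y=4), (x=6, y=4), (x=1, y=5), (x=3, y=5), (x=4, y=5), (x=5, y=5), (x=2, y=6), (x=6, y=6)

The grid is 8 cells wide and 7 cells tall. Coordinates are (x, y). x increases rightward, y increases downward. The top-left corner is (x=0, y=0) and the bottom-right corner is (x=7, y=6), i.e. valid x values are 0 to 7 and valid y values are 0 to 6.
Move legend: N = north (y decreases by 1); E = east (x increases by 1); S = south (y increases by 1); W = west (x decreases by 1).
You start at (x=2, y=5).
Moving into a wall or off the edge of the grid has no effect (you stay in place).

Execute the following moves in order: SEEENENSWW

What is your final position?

Answer: Final position: (x=2, y=4)

Derivation:
Start: (x=2, y=5)
  S (south): blocked, stay at (x=2, y=5)
  [×3]E (east): blocked, stay at (x=2, y=5)
  N (north): (x=2, y=5) -> (x=2, y=4)
  E (east): (x=2, y=4) -> (x=3, y=4)
  N (north): (x=3, y=4) -> (x=3, y=3)
  S (south): (x=3, y=3) -> (x=3, y=4)
  W (west): (x=3, y=4) -> (x=2, y=4)
  W (west): blocked, stay at (x=2, y=4)
Final: (x=2, y=4)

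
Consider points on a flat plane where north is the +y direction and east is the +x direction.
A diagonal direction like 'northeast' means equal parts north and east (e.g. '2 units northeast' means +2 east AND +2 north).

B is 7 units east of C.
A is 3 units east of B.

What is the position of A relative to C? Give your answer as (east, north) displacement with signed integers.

Answer: A is at (east=10, north=0) relative to C.

Derivation:
Place C at the origin (east=0, north=0).
  B is 7 units east of C: delta (east=+7, north=+0); B at (east=7, north=0).
  A is 3 units east of B: delta (east=+3, north=+0); A at (east=10, north=0).
Therefore A relative to C: (east=10, north=0).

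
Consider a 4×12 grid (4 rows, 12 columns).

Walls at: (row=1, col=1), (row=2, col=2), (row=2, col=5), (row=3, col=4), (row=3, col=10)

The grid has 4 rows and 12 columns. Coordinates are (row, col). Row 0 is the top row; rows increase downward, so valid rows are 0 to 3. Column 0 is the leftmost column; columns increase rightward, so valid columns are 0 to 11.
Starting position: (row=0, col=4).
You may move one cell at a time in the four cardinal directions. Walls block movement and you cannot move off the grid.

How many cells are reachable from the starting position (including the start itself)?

Answer: Reachable cells: 43

Derivation:
BFS flood-fill from (row=0, col=4):
  Distance 0: (row=0, col=4)
  Distance 1: (row=0, col=3), (row=0, col=5), (row=1, col=4)
  Distance 2: (row=0, col=2), (row=0, col=6), (row=1, col=3), (row=1, col=5), (row=2, col=4)
  Distance 3: (row=0, col=1), (row=0, col=7), (row=1, col=2), (row=1, col=6), (row=2, col=3)
  Distance 4: (row=0, col=0), (row=0, col=8), (row=1, col=7), (row=2, col=6), (row=3, col=3)
  Distance 5: (row=0, col=9), (row=1, col=0), (row=1, col=8), (row=2, col=7), (row=3, col=2), (row=3, col=6)
  Distance 6: (row=0, col=10), (row=1, col=9), (row=2, col=0), (row=2, col=8), (row=3, col=1), (row=3, col=5), (row=3, col=7)
  Distance 7: (row=0, col=11), (row=1, col=10), (row=2, col=1), (row=2, col=9), (row=3, col=0), (row=3, col=8)
  Distance 8: (row=1, col=11), (row=2, col=10), (row=3, col=9)
  Distance 9: (row=2, col=11)
  Distance 10: (row=3, col=11)
Total reachable: 43 (grid has 43 open cells total)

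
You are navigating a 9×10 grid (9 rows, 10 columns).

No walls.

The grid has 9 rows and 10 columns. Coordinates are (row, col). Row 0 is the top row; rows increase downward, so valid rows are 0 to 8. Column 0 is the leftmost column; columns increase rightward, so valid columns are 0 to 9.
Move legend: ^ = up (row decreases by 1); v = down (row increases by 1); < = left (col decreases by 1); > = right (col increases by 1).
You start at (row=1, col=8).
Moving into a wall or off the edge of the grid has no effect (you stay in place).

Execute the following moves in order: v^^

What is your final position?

Start: (row=1, col=8)
  v (down): (row=1, col=8) -> (row=2, col=8)
  ^ (up): (row=2, col=8) -> (row=1, col=8)
  ^ (up): (row=1, col=8) -> (row=0, col=8)
Final: (row=0, col=8)

Answer: Final position: (row=0, col=8)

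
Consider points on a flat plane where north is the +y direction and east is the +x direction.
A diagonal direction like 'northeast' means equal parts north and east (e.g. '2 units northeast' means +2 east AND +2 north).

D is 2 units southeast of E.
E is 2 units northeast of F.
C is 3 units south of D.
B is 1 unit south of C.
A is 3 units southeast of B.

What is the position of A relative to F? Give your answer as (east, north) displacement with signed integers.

Place F at the origin (east=0, north=0).
  E is 2 units northeast of F: delta (east=+2, north=+2); E at (east=2, north=2).
  D is 2 units southeast of E: delta (east=+2, north=-2); D at (east=4, north=0).
  C is 3 units south of D: delta (east=+0, north=-3); C at (east=4, north=-3).
  B is 1 unit south of C: delta (east=+0, north=-1); B at (east=4, north=-4).
  A is 3 units southeast of B: delta (east=+3, north=-3); A at (east=7, north=-7).
Therefore A relative to F: (east=7, north=-7).

Answer: A is at (east=7, north=-7) relative to F.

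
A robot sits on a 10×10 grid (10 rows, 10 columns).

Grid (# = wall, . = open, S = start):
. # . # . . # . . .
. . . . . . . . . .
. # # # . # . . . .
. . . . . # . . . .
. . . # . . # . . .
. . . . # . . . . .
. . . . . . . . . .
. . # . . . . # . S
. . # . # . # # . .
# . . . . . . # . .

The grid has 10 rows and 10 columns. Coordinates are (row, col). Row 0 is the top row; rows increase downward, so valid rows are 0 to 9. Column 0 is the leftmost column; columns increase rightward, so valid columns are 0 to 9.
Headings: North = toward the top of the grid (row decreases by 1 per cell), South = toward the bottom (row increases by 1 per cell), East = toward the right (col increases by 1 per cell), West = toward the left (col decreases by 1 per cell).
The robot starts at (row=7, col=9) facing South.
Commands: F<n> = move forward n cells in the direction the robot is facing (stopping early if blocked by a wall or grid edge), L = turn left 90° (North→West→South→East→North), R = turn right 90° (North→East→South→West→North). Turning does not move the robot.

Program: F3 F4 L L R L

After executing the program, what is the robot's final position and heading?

Answer: Final position: (row=9, col=9), facing North

Derivation:
Start: (row=7, col=9), facing South
  F3: move forward 2/3 (blocked), now at (row=9, col=9)
  F4: move forward 0/4 (blocked), now at (row=9, col=9)
  L: turn left, now facing East
  L: turn left, now facing North
  R: turn right, now facing East
  L: turn left, now facing North
Final: (row=9, col=9), facing North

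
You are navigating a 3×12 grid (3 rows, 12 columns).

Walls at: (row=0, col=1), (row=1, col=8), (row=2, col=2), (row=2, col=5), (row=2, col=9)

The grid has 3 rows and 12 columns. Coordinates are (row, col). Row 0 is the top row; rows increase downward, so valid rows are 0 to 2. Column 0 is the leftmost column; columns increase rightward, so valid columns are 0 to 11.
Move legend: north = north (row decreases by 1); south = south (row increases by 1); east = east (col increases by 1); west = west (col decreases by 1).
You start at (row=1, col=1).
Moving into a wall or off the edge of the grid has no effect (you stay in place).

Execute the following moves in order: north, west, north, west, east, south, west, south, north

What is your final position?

Answer: Final position: (row=1, col=0)

Derivation:
Start: (row=1, col=1)
  north (north): blocked, stay at (row=1, col=1)
  west (west): (row=1, col=1) -> (row=1, col=0)
  north (north): (row=1, col=0) -> (row=0, col=0)
  west (west): blocked, stay at (row=0, col=0)
  east (east): blocked, stay at (row=0, col=0)
  south (south): (row=0, col=0) -> (row=1, col=0)
  west (west): blocked, stay at (row=1, col=0)
  south (south): (row=1, col=0) -> (row=2, col=0)
  north (north): (row=2, col=0) -> (row=1, col=0)
Final: (row=1, col=0)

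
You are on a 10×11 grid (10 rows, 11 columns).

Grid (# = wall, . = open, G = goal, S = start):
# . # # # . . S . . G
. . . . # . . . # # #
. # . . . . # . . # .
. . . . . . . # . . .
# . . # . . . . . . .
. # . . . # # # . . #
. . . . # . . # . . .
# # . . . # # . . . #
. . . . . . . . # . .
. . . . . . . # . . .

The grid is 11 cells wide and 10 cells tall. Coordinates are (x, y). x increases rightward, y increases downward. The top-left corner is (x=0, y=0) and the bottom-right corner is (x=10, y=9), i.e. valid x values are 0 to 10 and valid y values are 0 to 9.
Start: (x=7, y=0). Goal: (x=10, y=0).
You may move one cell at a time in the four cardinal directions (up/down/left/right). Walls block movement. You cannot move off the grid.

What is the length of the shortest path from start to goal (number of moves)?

Answer: Shortest path length: 3

Derivation:
BFS from (x=7, y=0) until reaching (x=10, y=0):
  Distance 0: (x=7, y=0)
  Distance 1: (x=6, y=0), (x=8, y=0), (x=7, y=1)
  Distance 2: (x=5, y=0), (x=9, y=0), (x=6, y=1), (x=7, y=2)
  Distance 3: (x=10, y=0), (x=5, y=1), (x=8, y=2)  <- goal reached here
One shortest path (3 moves): (x=7, y=0) -> (x=8, y=0) -> (x=9, y=0) -> (x=10, y=0)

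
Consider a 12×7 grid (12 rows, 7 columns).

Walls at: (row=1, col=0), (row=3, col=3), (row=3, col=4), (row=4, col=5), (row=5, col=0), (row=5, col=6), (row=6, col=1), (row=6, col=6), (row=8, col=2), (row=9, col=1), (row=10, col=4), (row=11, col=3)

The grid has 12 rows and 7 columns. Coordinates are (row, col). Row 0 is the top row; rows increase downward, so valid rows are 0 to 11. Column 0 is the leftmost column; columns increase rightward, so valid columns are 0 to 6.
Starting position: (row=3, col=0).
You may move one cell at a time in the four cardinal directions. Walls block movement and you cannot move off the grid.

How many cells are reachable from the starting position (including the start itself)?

Answer: Reachable cells: 72

Derivation:
BFS flood-fill from (row=3, col=0):
  Distance 0: (row=3, col=0)
  Distance 1: (row=2, col=0), (row=3, col=1), (row=4, col=0)
  Distance 2: (row=2, col=1), (row=3, col=2), (row=4, col=1)
  Distance 3: (row=1, col=1), (row=2, col=2), (row=4, col=2), (row=5, col=1)
  Distance 4: (row=0, col=1), (row=1, col=2), (row=2, col=3), (row=4, col=3), (row=5, col=2)
  Distance 5: (row=0, col=0), (row=0, col=2), (row=1, col=3), (row=2, col=4), (row=4, col=4), (row=5, col=3), (row=6, col=2)
  Distance 6: (row=0, col=3), (row=1, col=4), (row=2, col=5), (row=5, col=4), (row=6, col=3), (row=7, col=2)
  Distance 7: (row=0, col=4), (row=1, col=5), (row=2, col=6), (row=3, col=5), (row=5, col=5), (row=6, col=4), (row=7, col=1), (row=7, col=3)
  Distance 8: (row=0, col=5), (row=1, col=6), (row=3, col=6), (row=6, col=5), (row=7, col=0), (row=7, col=4), (row=8, col=1), (row=8, col=3)
  Distance 9: (row=0, col=6), (row=4, col=6), (row=6, col=0), (row=7, col=5), (row=8, col=0), (row=8, col=4), (row=9, col=3)
  Distance 10: (row=7, col=6), (row=8, col=5), (row=9, col=0), (row=9, col=2), (row=9, col=4), (row=10, col=3)
  Distance 11: (row=8, col=6), (row=9, col=5), (row=10, col=0), (row=10, col=2)
  Distance 12: (row=9, col=6), (row=10, col=1), (row=10, col=5), (row=11, col=0), (row=11, col=2)
  Distance 13: (row=10, col=6), (row=11, col=1), (row=11, col=5)
  Distance 14: (row=11, col=4), (row=11, col=6)
Total reachable: 72 (grid has 72 open cells total)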